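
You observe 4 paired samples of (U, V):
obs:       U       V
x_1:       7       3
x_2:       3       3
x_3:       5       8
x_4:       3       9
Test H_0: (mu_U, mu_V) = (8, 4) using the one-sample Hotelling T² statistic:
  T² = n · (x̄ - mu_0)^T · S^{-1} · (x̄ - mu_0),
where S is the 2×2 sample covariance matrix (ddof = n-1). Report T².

Step 1 — sample mean vector:
  mean(U) = (7 + 3 + 5 + 3) / 4 = 18/4 = 4.5
  mean(V) = (3 + 3 + 8 + 9) / 4 = 23/4 = 5.75
  x̄ = (4.5, 5.75),  deviation x̄ - mu_0 = (4.5, 5.75) - (8, 4) = (-3.5, 1.75).

Step 2 — sample covariance matrix, S[i,j] = (1/(n-1)) · Σ_k (x_{k,i} - mean_i) · (x_{k,j} - mean_j), divisor n-1 = 3:
  S[U,U] = ((2.5)·(2.5) + (-1.5)·(-1.5) + (0.5)·(0.5) + (-1.5)·(-1.5)) / 3 = 11/3 = 3.6667
  S[U,V] = ((2.5)·(-2.75) + (-1.5)·(-2.75) + (0.5)·(2.25) + (-1.5)·(3.25)) / 3 = -6.5/3 = -2.1667
  S[V,V] = ((-2.75)·(-2.75) + (-2.75)·(-2.75) + (2.25)·(2.25) + (3.25)·(3.25)) / 3 = 30.75/3 = 10.25
  S = [[3.6667, -2.1667],
 [-2.1667, 10.25]].

Step 3 — invert S. det(S) = 3.6667·10.25 - (-2.1667)² = 32.8889.
  S^{-1} = (1/det) · [[d, -b], [-b, a]] = [[0.3117, 0.0659],
 [0.0659, 0.1115]].

Step 4 — quadratic form (x̄ - mu_0)^T · S^{-1} · (x̄ - mu_0):
  S^{-1} · (x̄ - mu_0) = (-0.9755, -0.0355),
  (x̄ - mu_0)^T · [...] = (-3.5)·(-0.9755) + (1.75)·(-0.0355) = 3.3522.

Step 5 — scale by n: T² = 4 · 3.3522 = 13.4088.

T² ≈ 13.4088


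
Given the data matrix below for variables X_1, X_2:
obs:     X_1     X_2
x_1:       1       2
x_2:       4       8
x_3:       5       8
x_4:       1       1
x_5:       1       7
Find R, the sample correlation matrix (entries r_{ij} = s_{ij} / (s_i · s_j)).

Step 1 — column means:
  mean(X_1) = (1 + 4 + 5 + 1 + 1) / 5 = 12/5 = 2.4
  mean(X_2) = (2 + 8 + 8 + 1 + 7) / 5 = 26/5 = 5.2

Step 2 — sample variances and covariances s[i,j] = (1/(n-1)) · Σ_k (x_{k,i} - mean_i) · (x_{k,j} - mean_j), with n-1 = 4:
  s[X_1,X_1] = ((-1.4)·(-1.4) + (1.6)·(1.6) + (2.6)·(2.6) + (-1.4)·(-1.4) + (-1.4)·(-1.4)) / 4 = 15.2/4 = 3.8
  s[X_1,X_2] = ((-1.4)·(-3.2) + (1.6)·(2.8) + (2.6)·(2.8) + (-1.4)·(-4.2) + (-1.4)·(1.8)) / 4 = 19.6/4 = 4.9
  s[X_2,X_2] = ((-3.2)·(-3.2) + (2.8)·(2.8) + (2.8)·(2.8) + (-4.2)·(-4.2) + (1.8)·(1.8)) / 4 = 46.8/4 = 11.7
  Sample standard deviations s_i = √(s[i,i]):
  s(X_1) = √(3.8) = 1.9494
  s(X_2) = √(11.7) = 3.4205

Step 3 — r_{ij} = s_{ij} / (s_i · s_j):
  r[X_1,X_1] = 1 (diagonal).
  r[X_1,X_2] = 4.9 / (1.9494 · 3.4205) = 4.9 / 6.6678 = 0.7349
  r[X_2,X_2] = 1 (diagonal).

R is symmetric with unit diagonal. Assembling:

R = [[1, 0.7349],
 [0.7349, 1]]


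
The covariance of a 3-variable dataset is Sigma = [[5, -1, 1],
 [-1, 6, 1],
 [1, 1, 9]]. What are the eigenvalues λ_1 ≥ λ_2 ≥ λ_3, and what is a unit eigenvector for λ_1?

Step 1 — characteristic polynomial p(λ) = det(λI - Sigma) = λ³ - tr·λ² + c_1·λ - det, where tr = trace, c_1 = sum of the principal 2×2 minors, det = det(Sigma):
  tr = 5 + 6 + 9 = 20,
  c_1 = (5·6 - (-1)²) + (5·9 - (1)²) + (6·9 - (1)²) = 29 + 44 + 53 = 126,
  det = 5·(6·9 - (1)²) - (-1)·((-1)·9 - (1)·(1)) + (1)·((-1)·(1) - 6·(1)) = 5·(53) - (-1)·(-10) + (1)·(-7) = 248.
  So p(λ) = λ³ - 20λ² + 126λ - 248.
Step 2 — look for an integer root (rational root theorem: any rational root is an integer divisor of 248). Testing λ = 4:
  p(4) = 64 - 320 + 504 - 248 = 0  ✓
  Dividing out (λ - 4): p(λ) = (λ - 4)(λ² - 16λ + 62).
Step 3 — remaining eigenvalues from the quadratic λ² - 16λ + 62 = 0:
  Δ = 16² - 4·62 = 256 - 248 = 8,  λ = (16 ± √8)/2 = (16 ± 2.8284)/2 ≈ 9.4142 or 6.5858.
  Sorted: λ_1 = 9.4142,  λ_2 = 6.5858,  λ_3 = 4  (check: sum = 20 = tr ✓).

Step 4 — unit eigenvector for λ_1 ≈ 9.4142: v spans the null space of (Sigma - λ_1 I), whose rows are
  r_1 = (-4.4142, -1, 1),  r_2 = (-1, -3.4142, 1),  r_3 = (1, 1, -0.4142).
  v is orthogonal to every row, so take v ∝ r_1 × r_2 = ((-1)·(1) - (1)·(-3.4142), (1)·(-1) - (-4.4142)·(1), (-4.4142)·(-3.4142) - (-1)·(-1)) ≈ (2.4142, 3.4142, 14.0711).
  Let u = (2.4142, 3.4142, 14.0711).
  ||u|| = √((2.4142)² + (3.4142)² + (14.0711)²) = √(215.4802) ≈ 14.6792,  v_1 = u/||u|| ≈ (0.1645, 0.2326, 0.9586) (||v_1|| = 1).

λ_1 = 9.4142,  λ_2 = 6.5858,  λ_3 = 4;  v_1 ≈ (0.1645, 0.2326, 0.9586)


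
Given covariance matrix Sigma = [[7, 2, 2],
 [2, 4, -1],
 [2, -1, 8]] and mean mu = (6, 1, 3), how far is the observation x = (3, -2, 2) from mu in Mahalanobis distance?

Step 1 — centre the observation: (x - mu) = (-3, -3, -1).

Step 2 — invert Sigma (cofactor / det for 3×3, or solve directly):
  Sigma^{-1} = [[0.1925, -0.1118, -0.0621],
 [-0.1118, 0.323, 0.0683],
 [-0.0621, 0.0683, 0.1491]].

Step 3 — form the quadratic (x - mu)^T · Sigma^{-1} · (x - mu):
  Sigma^{-1} · (x - mu) = (-0.1801, -0.7019, -0.1677).
  (x - mu)^T · [Sigma^{-1} · (x - mu)] = (-3)·(-0.1801) + (-3)·(-0.7019) + (-1)·(-0.1677) = 2.8137.

Step 4 — take square root: d = √(2.8137) ≈ 1.6774.

d(x, mu) = √(2.8137) ≈ 1.6774


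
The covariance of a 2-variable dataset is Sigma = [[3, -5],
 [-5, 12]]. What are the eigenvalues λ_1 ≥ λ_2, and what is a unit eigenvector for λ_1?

Step 1 — characteristic polynomial of 2×2 Sigma:
  det(Sigma - λI) = λ² - trace · λ + det = 0.
  trace = 3 + 12 = 15, det = 3·12 - (-5)² = 11.
Step 2 — discriminant:
  Δ = trace² - 4·det = 225 - 44 = 181.
Step 3 — eigenvalues:
  λ = (trace ± √Δ)/2 = (15 ± 13.4536)/2,
  λ_1 = 14.2268,  λ_2 = 0.7732.

Step 4 — unit eigenvector for λ_1: solve (Sigma - λ_1 I)v = 0. First row:
  (3 - 14.2268)·v_x + (-5)·v_y = 0, i.e. (-11.2268)·v_x + (-5)·v_y = 0,
  so v ∝ (b, λ_1 - a) = (-5, 11.2268); multiply by -1 so the first entry is positive: u = (5, -11.2268).
  ||u|| = √((5)² + (-11.2268)²) = √(151.0413) ≈ 12.2899,
  v_1 = u/||u|| ≈ (0.4068, -0.9135) (||v_1|| = 1).

λ_1 = 14.2268,  λ_2 = 0.7732;  v_1 ≈ (0.4068, -0.9135)


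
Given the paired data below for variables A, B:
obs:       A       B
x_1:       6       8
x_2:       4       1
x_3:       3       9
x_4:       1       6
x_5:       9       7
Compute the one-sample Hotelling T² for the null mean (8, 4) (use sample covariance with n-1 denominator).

Step 1 — sample mean vector:
  mean(A) = (6 + 4 + 3 + 1 + 9) / 5 = 23/5 = 4.6
  mean(B) = (8 + 1 + 9 + 6 + 7) / 5 = 31/5 = 6.2
  x̄ = (4.6, 6.2),  deviation x̄ - mu_0 = (4.6, 6.2) - (8, 4) = (-3.4, 2.2).

Step 2 — sample covariance matrix, S[i,j] = (1/(n-1)) · Σ_k (x_{k,i} - mean_i) · (x_{k,j} - mean_j), divisor n-1 = 4:
  S[A,A] = ((1.4)·(1.4) + (-0.6)·(-0.6) + (-1.6)·(-1.6) + (-3.6)·(-3.6) + (4.4)·(4.4)) / 4 = 37.2/4 = 9.3
  S[A,B] = ((1.4)·(1.8) + (-0.6)·(-5.2) + (-1.6)·(2.8) + (-3.6)·(-0.2) + (4.4)·(0.8)) / 4 = 5.4/4 = 1.35
  S[B,B] = ((1.8)·(1.8) + (-5.2)·(-5.2) + (2.8)·(2.8) + (-0.2)·(-0.2) + (0.8)·(0.8)) / 4 = 38.8/4 = 9.7
  S = [[9.3, 1.35],
 [1.35, 9.7]].

Step 3 — invert S. det(S) = 9.3·9.7 - (1.35)² = 88.3875.
  S^{-1} = (1/det) · [[d, -b], [-b, a]] = [[0.1097, -0.0153],
 [-0.0153, 0.1052]].

Step 4 — quadratic form (x̄ - mu_0)^T · S^{-1} · (x̄ - mu_0):
  S^{-1} · (x̄ - mu_0) = (-0.4067, 0.2834),
  (x̄ - mu_0)^T · [...] = (-3.4)·(-0.4067) + (2.2)·(0.2834) = 2.0064.

Step 5 — scale by n: T² = 5 · 2.0064 = 10.032.

T² ≈ 10.032


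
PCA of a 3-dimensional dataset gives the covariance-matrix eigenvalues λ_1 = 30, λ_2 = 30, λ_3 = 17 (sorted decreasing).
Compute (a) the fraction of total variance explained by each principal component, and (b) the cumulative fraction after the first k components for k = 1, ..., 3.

Step 1 — total variance = trace(Sigma) = Σ λ_i = 30 + 30 + 17 = 77.

Step 2 — fraction explained by component i = λ_i / Σ λ:
  PC1: 30/77 = 0.3896
  PC2: 30/77 = 0.3896
  PC3: 17/77 = 0.2208

Step 3 — cumulative fraction after k components = (λ_1 + ... + λ_k) / Σ λ:
  k = 1: 30/77 = 0.3896
  k = 2: (30 + 30)/77 = 60/77 = 0.7792
  k = 3: (30 + 30 + 17)/77 = 77/77 = 1

Summary (fraction, with percent):

explained: PC1 0.3896 (38.96%), PC2 0.3896 (38.96%), PC3 0.2208 (22.08%);  cumulative: 0.3896, 0.7792, 1


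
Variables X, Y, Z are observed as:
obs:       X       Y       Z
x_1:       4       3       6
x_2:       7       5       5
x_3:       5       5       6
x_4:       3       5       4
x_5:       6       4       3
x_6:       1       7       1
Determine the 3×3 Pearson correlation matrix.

Step 1 — column means:
  mean(X) = (4 + 7 + 5 + 3 + 6 + 1) / 6 = 26/6 = 4.3333
  mean(Y) = (3 + 5 + 5 + 5 + 4 + 7) / 6 = 29/6 = 4.8333
  mean(Z) = (6 + 5 + 6 + 4 + 3 + 1) / 6 = 25/6 = 4.1667

Step 2 — sample variances and covariances s[i,j] = (1/(n-1)) · Σ_k (x_{k,i} - mean_i) · (x_{k,j} - mean_j), with n-1 = 5:
  s[X,X] = ((-0.3333)·(-0.3333) + (2.6667)·(2.6667) + (0.6667)·(0.6667) + (-1.3333)·(-1.3333) + (1.6667)·(1.6667) + (-3.3333)·(-3.3333)) / 5 = 23.3333/5 = 4.6667
  s[X,Y] = ((-0.3333)·(-1.8333) + (2.6667)·(0.1667) + (0.6667)·(0.1667) + (-1.3333)·(0.1667) + (1.6667)·(-0.8333) + (-3.3333)·(2.1667)) / 5 = -7.6667/5 = -1.5333
  s[X,Z] = ((-0.3333)·(1.8333) + (2.6667)·(0.8333) + (0.6667)·(1.8333) + (-1.3333)·(-0.1667) + (1.6667)·(-1.1667) + (-3.3333)·(-3.1667)) / 5 = 11.6667/5 = 2.3333
  s[Y,Y] = ((-1.8333)·(-1.8333) + (0.1667)·(0.1667) + (0.1667)·(0.1667) + (0.1667)·(0.1667) + (-0.8333)·(-0.8333) + (2.1667)·(2.1667)) / 5 = 8.8333/5 = 1.7667
  s[Y,Z] = ((-1.8333)·(1.8333) + (0.1667)·(0.8333) + (0.1667)·(1.8333) + (0.1667)·(-0.1667) + (-0.8333)·(-1.1667) + (2.1667)·(-3.1667)) / 5 = -8.8333/5 = -1.7667
  s[Z,Z] = ((1.8333)·(1.8333) + (0.8333)·(0.8333) + (1.8333)·(1.8333) + (-0.1667)·(-0.1667) + (-1.1667)·(-1.1667) + (-3.1667)·(-3.1667)) / 5 = 18.8333/5 = 3.7667
  Sample standard deviations s_i = √(s[i,i]):
  s(X) = √(4.6667) = 2.1602
  s(Y) = √(1.7667) = 1.3292
  s(Z) = √(3.7667) = 1.9408

Step 3 — r_{ij} = s_{ij} / (s_i · s_j):
  r[X,X] = 1 (diagonal).
  r[X,Y] = -1.5333 / (2.1602 · 1.3292) = -1.5333 / 2.8713 = -0.534
  r[X,Z] = 2.3333 / (2.1602 · 1.9408) = 2.3333 / 4.1926 = 0.5565
  r[Y,Y] = 1 (diagonal).
  r[Y,Z] = -1.7667 / (1.3292 · 1.9408) = -1.7667 / 2.5796 = -0.6849
  r[Z,Z] = 1 (diagonal).

R is symmetric with unit diagonal. Assembling:

R = [[1, -0.534, 0.5565],
 [-0.534, 1, -0.6849],
 [0.5565, -0.6849, 1]]


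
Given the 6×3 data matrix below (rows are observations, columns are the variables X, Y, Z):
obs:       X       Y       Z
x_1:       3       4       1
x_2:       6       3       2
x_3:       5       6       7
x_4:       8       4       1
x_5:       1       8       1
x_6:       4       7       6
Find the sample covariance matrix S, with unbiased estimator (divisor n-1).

Step 1 — column means:
  mean(X) = (3 + 6 + 5 + 8 + 1 + 4) / 6 = 27/6 = 4.5
  mean(Y) = (4 + 3 + 6 + 4 + 8 + 7) / 6 = 32/6 = 5.3333
  mean(Z) = (1 + 2 + 7 + 1 + 1 + 6) / 6 = 18/6 = 3

Step 2 — sample covariance S[i,j] = (1/(n-1)) · Σ_k (x_{k,i} - mean_i) · (x_{k,j} - mean_j), with n-1 = 5.
  S[X,X] = ((-1.5)·(-1.5) + (1.5)·(1.5) + (0.5)·(0.5) + (3.5)·(3.5) + (-3.5)·(-3.5) + (-0.5)·(-0.5)) / 5 = 29.5/5 = 5.9
  S[X,Y] = ((-1.5)·(-1.3333) + (1.5)·(-2.3333) + (0.5)·(0.6667) + (3.5)·(-1.3333) + (-3.5)·(2.6667) + (-0.5)·(1.6667)) / 5 = -16/5 = -3.2
  S[X,Z] = ((-1.5)·(-2) + (1.5)·(-1) + (0.5)·(4) + (3.5)·(-2) + (-3.5)·(-2) + (-0.5)·(3)) / 5 = 2/5 = 0.4
  S[Y,Y] = ((-1.3333)·(-1.3333) + (-2.3333)·(-2.3333) + (0.6667)·(0.6667) + (-1.3333)·(-1.3333) + (2.6667)·(2.6667) + (1.6667)·(1.6667)) / 5 = 19.3333/5 = 3.8667
  S[Y,Z] = ((-1.3333)·(-2) + (-2.3333)·(-1) + (0.6667)·(4) + (-1.3333)·(-2) + (2.6667)·(-2) + (1.6667)·(3)) / 5 = 10/5 = 2
  S[Z,Z] = ((-2)·(-2) + (-1)·(-1) + (4)·(4) + (-2)·(-2) + (-2)·(-2) + (3)·(3)) / 5 = 38/5 = 7.6

S is symmetric (S[j,i] = S[i,j]). Assembling:

S = [[5.9, -3.2, 0.4],
 [-3.2, 3.8667, 2],
 [0.4, 2, 7.6]]


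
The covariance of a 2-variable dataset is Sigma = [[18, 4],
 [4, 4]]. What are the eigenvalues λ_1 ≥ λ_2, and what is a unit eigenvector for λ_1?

Step 1 — characteristic polynomial of 2×2 Sigma:
  det(Sigma - λI) = λ² - trace · λ + det = 0.
  trace = 18 + 4 = 22, det = 18·4 - (4)² = 56.
Step 2 — discriminant:
  Δ = trace² - 4·det = 484 - 224 = 260.
Step 3 — eigenvalues:
  λ = (trace ± √Δ)/2 = (22 ± 16.1245)/2,
  λ_1 = 19.0623,  λ_2 = 2.9377.

Step 4 — unit eigenvector for λ_1: solve (Sigma - λ_1 I)v = 0. First row:
  (18 - 19.0623)·v_x + (4)·v_y = 0, i.e. (-1.0623)·v_x + (4)·v_y = 0,
  so v ∝ (b, λ_1 - a) = (4, 1.0623) = u.
  ||u|| = √((4)² + (1.0623)²) = √(17.1284) ≈ 4.1386,
  v_1 = u/||u|| ≈ (0.9665, 0.2567) (||v_1|| = 1).

λ_1 = 19.0623,  λ_2 = 2.9377;  v_1 ≈ (0.9665, 0.2567)


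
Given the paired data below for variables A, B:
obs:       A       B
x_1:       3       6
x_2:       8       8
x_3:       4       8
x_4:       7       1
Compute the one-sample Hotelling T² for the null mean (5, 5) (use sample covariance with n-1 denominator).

Step 1 — sample mean vector:
  mean(A) = (3 + 8 + 4 + 7) / 4 = 22/4 = 5.5
  mean(B) = (6 + 8 + 8 + 1) / 4 = 23/4 = 5.75
  x̄ = (5.5, 5.75),  deviation x̄ - mu_0 = (5.5, 5.75) - (5, 5) = (0.5, 0.75).

Step 2 — sample covariance matrix, S[i,j] = (1/(n-1)) · Σ_k (x_{k,i} - mean_i) · (x_{k,j} - mean_j), divisor n-1 = 3:
  S[A,A] = ((-2.5)·(-2.5) + (2.5)·(2.5) + (-1.5)·(-1.5) + (1.5)·(1.5)) / 3 = 17/3 = 5.6667
  S[A,B] = ((-2.5)·(0.25) + (2.5)·(2.25) + (-1.5)·(2.25) + (1.5)·(-4.75)) / 3 = -5.5/3 = -1.8333
  S[B,B] = ((0.25)·(0.25) + (2.25)·(2.25) + (2.25)·(2.25) + (-4.75)·(-4.75)) / 3 = 32.75/3 = 10.9167
  S = [[5.6667, -1.8333],
 [-1.8333, 10.9167]].

Step 3 — invert S. det(S) = 5.6667·10.9167 - (-1.8333)² = 58.5.
  S^{-1} = (1/det) · [[d, -b], [-b, a]] = [[0.1866, 0.0313],
 [0.0313, 0.0969]].

Step 4 — quadratic form (x̄ - mu_0)^T · S^{-1} · (x̄ - mu_0):
  S^{-1} · (x̄ - mu_0) = (0.1168, 0.0883),
  (x̄ - mu_0)^T · [...] = (0.5)·(0.1168) + (0.75)·(0.0883) = 0.1246.

Step 5 — scale by n: T² = 4 · 0.1246 = 0.4986.

T² ≈ 0.4986


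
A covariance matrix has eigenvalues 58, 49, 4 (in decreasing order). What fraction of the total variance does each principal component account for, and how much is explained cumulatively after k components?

Step 1 — total variance = trace(Sigma) = Σ λ_i = 58 + 49 + 4 = 111.

Step 2 — fraction explained by component i = λ_i / Σ λ:
  PC1: 58/111 = 0.5225
  PC2: 49/111 = 0.4414
  PC3: 4/111 = 0.036

Step 3 — cumulative fraction after k components = (λ_1 + ... + λ_k) / Σ λ:
  k = 1: 58/111 = 0.5225
  k = 2: (58 + 49)/111 = 107/111 = 0.964
  k = 3: (58 + 49 + 4)/111 = 111/111 = 1

Summary (fraction, with percent):

explained: PC1 0.5225 (52.25%), PC2 0.4414 (44.14%), PC3 0.036 (3.6%);  cumulative: 0.5225, 0.964, 1


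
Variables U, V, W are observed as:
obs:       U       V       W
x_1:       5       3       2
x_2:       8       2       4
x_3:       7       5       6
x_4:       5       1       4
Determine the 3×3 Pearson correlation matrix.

Step 1 — column means:
  mean(U) = (5 + 8 + 7 + 5) / 4 = 25/4 = 6.25
  mean(V) = (3 + 2 + 5 + 1) / 4 = 11/4 = 2.75
  mean(W) = (2 + 4 + 6 + 4) / 4 = 16/4 = 4

Step 2 — sample variances and covariances s[i,j] = (1/(n-1)) · Σ_k (x_{k,i} - mean_i) · (x_{k,j} - mean_j), with n-1 = 3:
  s[U,U] = ((-1.25)·(-1.25) + (1.75)·(1.75) + (0.75)·(0.75) + (-1.25)·(-1.25)) / 3 = 6.75/3 = 2.25
  s[U,V] = ((-1.25)·(0.25) + (1.75)·(-0.75) + (0.75)·(2.25) + (-1.25)·(-1.75)) / 3 = 2.25/3 = 0.75
  s[U,W] = ((-1.25)·(-2) + (1.75)·(0) + (0.75)·(2) + (-1.25)·(0)) / 3 = 4/3 = 1.3333
  s[V,V] = ((0.25)·(0.25) + (-0.75)·(-0.75) + (2.25)·(2.25) + (-1.75)·(-1.75)) / 3 = 8.75/3 = 2.9167
  s[V,W] = ((0.25)·(-2) + (-0.75)·(0) + (2.25)·(2) + (-1.75)·(0)) / 3 = 4/3 = 1.3333
  s[W,W] = ((-2)·(-2) + (0)·(0) + (2)·(2) + (0)·(0)) / 3 = 8/3 = 2.6667
  Sample standard deviations s_i = √(s[i,i]):
  s(U) = √(2.25) = 1.5
  s(V) = √(2.9167) = 1.7078
  s(W) = √(2.6667) = 1.633

Step 3 — r_{ij} = s_{ij} / (s_i · s_j):
  r[U,U] = 1 (diagonal).
  r[U,V] = 0.75 / (1.5 · 1.7078) = 0.75 / 2.5617 = 0.2928
  r[U,W] = 1.3333 / (1.5 · 1.633) = 1.3333 / 2.4495 = 0.5443
  r[V,V] = 1 (diagonal).
  r[V,W] = 1.3333 / (1.7078 · 1.633) = 1.3333 / 2.7889 = 0.4781
  r[W,W] = 1 (diagonal).

R is symmetric with unit diagonal. Assembling:

R = [[1, 0.2928, 0.5443],
 [0.2928, 1, 0.4781],
 [0.5443, 0.4781, 1]]


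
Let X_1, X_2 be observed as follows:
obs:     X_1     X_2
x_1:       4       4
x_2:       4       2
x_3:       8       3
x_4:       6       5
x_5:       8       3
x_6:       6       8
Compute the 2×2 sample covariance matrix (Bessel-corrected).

Step 1 — column means:
  mean(X_1) = (4 + 4 + 8 + 6 + 8 + 6) / 6 = 36/6 = 6
  mean(X_2) = (4 + 2 + 3 + 5 + 3 + 8) / 6 = 25/6 = 4.1667

Step 2 — sample covariance S[i,j] = (1/(n-1)) · Σ_k (x_{k,i} - mean_i) · (x_{k,j} - mean_j), with n-1 = 5.
  S[X_1,X_1] = ((-2)·(-2) + (-2)·(-2) + (2)·(2) + (0)·(0) + (2)·(2) + (0)·(0)) / 5 = 16/5 = 3.2
  S[X_1,X_2] = ((-2)·(-0.1667) + (-2)·(-2.1667) + (2)·(-1.1667) + (0)·(0.8333) + (2)·(-1.1667) + (0)·(3.8333)) / 5 = 0/5 = 0
  S[X_2,X_2] = ((-0.1667)·(-0.1667) + (-2.1667)·(-2.1667) + (-1.1667)·(-1.1667) + (0.8333)·(0.8333) + (-1.1667)·(-1.1667) + (3.8333)·(3.8333)) / 5 = 22.8333/5 = 4.5667

S is symmetric (S[j,i] = S[i,j]). Assembling:

S = [[3.2, 0],
 [0, 4.5667]]


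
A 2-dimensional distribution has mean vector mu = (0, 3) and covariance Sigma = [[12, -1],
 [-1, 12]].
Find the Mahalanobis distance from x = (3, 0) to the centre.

Step 1 — centre the observation: (x - mu) = (3, -3).

Step 2 — invert Sigma. det(Sigma) = 12·12 - (-1)² = 143.
  Sigma^{-1} = (1/det) · [[d, -b], [-b, a]] = [[0.0839, 0.007],
 [0.007, 0.0839]].

Step 3 — form the quadratic (x - mu)^T · Sigma^{-1} · (x - mu):
  Sigma^{-1} · (x - mu) = (0.2308, -0.2308).
  (x - mu)^T · [Sigma^{-1} · (x - mu)] = (3)·(0.2308) + (-3)·(-0.2308) = 1.3846.

Step 4 — take square root: d = √(1.3846) ≈ 1.1767.

d(x, mu) = √(1.3846) ≈ 1.1767


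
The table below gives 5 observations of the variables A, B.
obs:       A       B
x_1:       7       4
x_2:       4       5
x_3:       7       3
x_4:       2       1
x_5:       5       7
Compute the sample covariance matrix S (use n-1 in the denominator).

Step 1 — column means:
  mean(A) = (7 + 4 + 7 + 2 + 5) / 5 = 25/5 = 5
  mean(B) = (4 + 5 + 3 + 1 + 7) / 5 = 20/5 = 4

Step 2 — sample covariance S[i,j] = (1/(n-1)) · Σ_k (x_{k,i} - mean_i) · (x_{k,j} - mean_j), with n-1 = 4.
  S[A,A] = ((2)·(2) + (-1)·(-1) + (2)·(2) + (-3)·(-3) + (0)·(0)) / 4 = 18/4 = 4.5
  S[A,B] = ((2)·(0) + (-1)·(1) + (2)·(-1) + (-3)·(-3) + (0)·(3)) / 4 = 6/4 = 1.5
  S[B,B] = ((0)·(0) + (1)·(1) + (-1)·(-1) + (-3)·(-3) + (3)·(3)) / 4 = 20/4 = 5

S is symmetric (S[j,i] = S[i,j]). Assembling:

S = [[4.5, 1.5],
 [1.5, 5]]


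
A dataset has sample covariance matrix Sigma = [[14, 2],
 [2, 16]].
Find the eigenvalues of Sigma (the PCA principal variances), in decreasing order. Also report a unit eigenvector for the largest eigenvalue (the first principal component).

Step 1 — characteristic polynomial of 2×2 Sigma:
  det(Sigma - λI) = λ² - trace · λ + det = 0.
  trace = 14 + 16 = 30, det = 14·16 - (2)² = 220.
Step 2 — discriminant:
  Δ = trace² - 4·det = 900 - 880 = 20.
Step 3 — eigenvalues:
  λ = (trace ± √Δ)/2 = (30 ± 4.4721)/2,
  λ_1 = 17.2361,  λ_2 = 12.7639.

Step 4 — unit eigenvector for λ_1: solve (Sigma - λ_1 I)v = 0. First row:
  (14 - 17.2361)·v_x + (2)·v_y = 0, i.e. (-3.2361)·v_x + (2)·v_y = 0,
  so v ∝ (b, λ_1 - a) = (2, 3.2361) = u.
  ||u|| = √((2)² + (3.2361)²) = √(14.4721) ≈ 3.8042,
  v_1 = u/||u|| ≈ (0.5257, 0.8507) (||v_1|| = 1).

λ_1 = 17.2361,  λ_2 = 12.7639;  v_1 ≈ (0.5257, 0.8507)


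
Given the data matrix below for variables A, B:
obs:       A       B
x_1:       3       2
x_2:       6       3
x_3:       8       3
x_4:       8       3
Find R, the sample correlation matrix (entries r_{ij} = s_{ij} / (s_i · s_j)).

Step 1 — column means:
  mean(A) = (3 + 6 + 8 + 8) / 4 = 25/4 = 6.25
  mean(B) = (2 + 3 + 3 + 3) / 4 = 11/4 = 2.75

Step 2 — sample variances and covariances s[i,j] = (1/(n-1)) · Σ_k (x_{k,i} - mean_i) · (x_{k,j} - mean_j), with n-1 = 3:
  s[A,A] = ((-3.25)·(-3.25) + (-0.25)·(-0.25) + (1.75)·(1.75) + (1.75)·(1.75)) / 3 = 16.75/3 = 5.5833
  s[A,B] = ((-3.25)·(-0.75) + (-0.25)·(0.25) + (1.75)·(0.25) + (1.75)·(0.25)) / 3 = 3.25/3 = 1.0833
  s[B,B] = ((-0.75)·(-0.75) + (0.25)·(0.25) + (0.25)·(0.25) + (0.25)·(0.25)) / 3 = 0.75/3 = 0.25
  Sample standard deviations s_i = √(s[i,i]):
  s(A) = √(5.5833) = 2.3629
  s(B) = √(0.25) = 0.5

Step 3 — r_{ij} = s_{ij} / (s_i · s_j):
  r[A,A] = 1 (diagonal).
  r[A,B] = 1.0833 / (2.3629 · 0.5) = 1.0833 / 1.1815 = 0.9169
  r[B,B] = 1 (diagonal).

R is symmetric with unit diagonal. Assembling:

R = [[1, 0.9169],
 [0.9169, 1]]


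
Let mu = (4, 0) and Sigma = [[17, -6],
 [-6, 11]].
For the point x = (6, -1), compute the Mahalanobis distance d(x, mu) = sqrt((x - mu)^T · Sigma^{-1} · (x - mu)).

Step 1 — centre the observation: (x - mu) = (2, -1).

Step 2 — invert Sigma. det(Sigma) = 17·11 - (-6)² = 151.
  Sigma^{-1} = (1/det) · [[d, -b], [-b, a]] = [[0.0728, 0.0397],
 [0.0397, 0.1126]].

Step 3 — form the quadratic (x - mu)^T · Sigma^{-1} · (x - mu):
  Sigma^{-1} · (x - mu) = (0.106, -0.0331).
  (x - mu)^T · [Sigma^{-1} · (x - mu)] = (2)·(0.106) + (-1)·(-0.0331) = 0.245.

Step 4 — take square root: d = √(0.245) ≈ 0.495.

d(x, mu) = √(0.245) ≈ 0.495


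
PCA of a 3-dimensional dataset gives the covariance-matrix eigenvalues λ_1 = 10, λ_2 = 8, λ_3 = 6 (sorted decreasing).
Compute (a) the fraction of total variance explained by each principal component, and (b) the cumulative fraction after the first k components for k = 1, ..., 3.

Step 1 — total variance = trace(Sigma) = Σ λ_i = 10 + 8 + 6 = 24.

Step 2 — fraction explained by component i = λ_i / Σ λ:
  PC1: 10/24 = 0.4167
  PC2: 8/24 = 0.3333
  PC3: 6/24 = 0.25

Step 3 — cumulative fraction after k components = (λ_1 + ... + λ_k) / Σ λ:
  k = 1: 10/24 = 0.4167
  k = 2: (10 + 8)/24 = 18/24 = 0.75
  k = 3: (10 + 8 + 6)/24 = 24/24 = 1

Summary (fraction, with percent):

explained: PC1 0.4167 (41.67%), PC2 0.3333 (33.33%), PC3 0.25 (25%);  cumulative: 0.4167, 0.75, 1


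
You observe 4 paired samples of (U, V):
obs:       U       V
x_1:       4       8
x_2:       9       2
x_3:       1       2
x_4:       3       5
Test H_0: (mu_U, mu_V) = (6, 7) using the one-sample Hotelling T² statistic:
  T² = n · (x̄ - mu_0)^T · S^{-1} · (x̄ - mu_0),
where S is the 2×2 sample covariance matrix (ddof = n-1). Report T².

Step 1 — sample mean vector:
  mean(U) = (4 + 9 + 1 + 3) / 4 = 17/4 = 4.25
  mean(V) = (8 + 2 + 2 + 5) / 4 = 17/4 = 4.25
  x̄ = (4.25, 4.25),  deviation x̄ - mu_0 = (4.25, 4.25) - (6, 7) = (-1.75, -2.75).

Step 2 — sample covariance matrix, S[i,j] = (1/(n-1)) · Σ_k (x_{k,i} - mean_i) · (x_{k,j} - mean_j), divisor n-1 = 3:
  S[U,U] = ((-0.25)·(-0.25) + (4.75)·(4.75) + (-3.25)·(-3.25) + (-1.25)·(-1.25)) / 3 = 34.75/3 = 11.5833
  S[U,V] = ((-0.25)·(3.75) + (4.75)·(-2.25) + (-3.25)·(-2.25) + (-1.25)·(0.75)) / 3 = -5.25/3 = -1.75
  S[V,V] = ((3.75)·(3.75) + (-2.25)·(-2.25) + (-2.25)·(-2.25) + (0.75)·(0.75)) / 3 = 24.75/3 = 8.25
  S = [[11.5833, -1.75],
 [-1.75, 8.25]].

Step 3 — invert S. det(S) = 11.5833·8.25 - (-1.75)² = 92.5.
  S^{-1} = (1/det) · [[d, -b], [-b, a]] = [[0.0892, 0.0189],
 [0.0189, 0.1252]].

Step 4 — quadratic form (x̄ - mu_0)^T · S^{-1} · (x̄ - mu_0):
  S^{-1} · (x̄ - mu_0) = (-0.2081, -0.3775),
  (x̄ - mu_0)^T · [...] = (-1.75)·(-0.2081) + (-2.75)·(-0.3775) = 1.4023.

Step 5 — scale by n: T² = 4 · 1.4023 = 5.609.

T² ≈ 5.609


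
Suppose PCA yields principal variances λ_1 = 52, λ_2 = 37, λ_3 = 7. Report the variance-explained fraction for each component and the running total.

Step 1 — total variance = trace(Sigma) = Σ λ_i = 52 + 37 + 7 = 96.

Step 2 — fraction explained by component i = λ_i / Σ λ:
  PC1: 52/96 = 0.5417
  PC2: 37/96 = 0.3854
  PC3: 7/96 = 0.0729

Step 3 — cumulative fraction after k components = (λ_1 + ... + λ_k) / Σ λ:
  k = 1: 52/96 = 0.5417
  k = 2: (52 + 37)/96 = 89/96 = 0.9271
  k = 3: (52 + 37 + 7)/96 = 96/96 = 1

Summary (fraction, with percent):

explained: PC1 0.5417 (54.17%), PC2 0.3854 (38.54%), PC3 0.0729 (7.29%);  cumulative: 0.5417, 0.9271, 1


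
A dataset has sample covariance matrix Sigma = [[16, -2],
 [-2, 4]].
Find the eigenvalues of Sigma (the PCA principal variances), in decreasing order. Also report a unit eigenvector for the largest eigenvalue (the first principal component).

Step 1 — characteristic polynomial of 2×2 Sigma:
  det(Sigma - λI) = λ² - trace · λ + det = 0.
  trace = 16 + 4 = 20, det = 16·4 - (-2)² = 60.
Step 2 — discriminant:
  Δ = trace² - 4·det = 400 - 240 = 160.
Step 3 — eigenvalues:
  λ = (trace ± √Δ)/2 = (20 ± 12.6491)/2,
  λ_1 = 16.3246,  λ_2 = 3.6754.

Step 4 — unit eigenvector for λ_1: solve (Sigma - λ_1 I)v = 0. First row:
  (16 - 16.3246)·v_x + (-2)·v_y = 0, i.e. (-0.3246)·v_x + (-2)·v_y = 0,
  so v ∝ (b, λ_1 - a) = (-2, 0.3246); multiply by -1 so the first entry is positive: u = (2, -0.3246).
  ||u|| = √((2)² + (-0.3246)²) = √(4.1053) ≈ 2.0262,
  v_1 = u/||u|| ≈ (0.9871, -0.1602) (||v_1|| = 1).

λ_1 = 16.3246,  λ_2 = 3.6754;  v_1 ≈ (0.9871, -0.1602)


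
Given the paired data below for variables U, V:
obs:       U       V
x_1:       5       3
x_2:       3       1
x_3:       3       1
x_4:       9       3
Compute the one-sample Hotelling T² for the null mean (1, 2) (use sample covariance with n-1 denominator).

Step 1 — sample mean vector:
  mean(U) = (5 + 3 + 3 + 9) / 4 = 20/4 = 5
  mean(V) = (3 + 1 + 1 + 3) / 4 = 8/4 = 2
  x̄ = (5, 2),  deviation x̄ - mu_0 = (5, 2) - (1, 2) = (4, 0).

Step 2 — sample covariance matrix, S[i,j] = (1/(n-1)) · Σ_k (x_{k,i} - mean_i) · (x_{k,j} - mean_j), divisor n-1 = 3:
  S[U,U] = ((0)·(0) + (-2)·(-2) + (-2)·(-2) + (4)·(4)) / 3 = 24/3 = 8
  S[U,V] = ((0)·(1) + (-2)·(-1) + (-2)·(-1) + (4)·(1)) / 3 = 8/3 = 2.6667
  S[V,V] = ((1)·(1) + (-1)·(-1) + (-1)·(-1) + (1)·(1)) / 3 = 4/3 = 1.3333
  S = [[8, 2.6667],
 [2.6667, 1.3333]].

Step 3 — invert S. det(S) = 8·1.3333 - (2.6667)² = 3.5556.
  S^{-1} = (1/det) · [[d, -b], [-b, a]] = [[0.375, -0.75],
 [-0.75, 2.25]].

Step 4 — quadratic form (x̄ - mu_0)^T · S^{-1} · (x̄ - mu_0):
  S^{-1} · (x̄ - mu_0) = (1.5, -3),
  (x̄ - mu_0)^T · [...] = (4)·(1.5) + (0)·(-3) = 6.

Step 5 — scale by n: T² = 4 · 6 = 24.

T² ≈ 24


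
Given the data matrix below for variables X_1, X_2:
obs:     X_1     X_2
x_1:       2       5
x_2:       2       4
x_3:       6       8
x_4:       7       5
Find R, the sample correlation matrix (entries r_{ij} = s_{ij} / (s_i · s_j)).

Step 1 — column means:
  mean(X_1) = (2 + 2 + 6 + 7) / 4 = 17/4 = 4.25
  mean(X_2) = (5 + 4 + 8 + 5) / 4 = 22/4 = 5.5

Step 2 — sample variances and covariances s[i,j] = (1/(n-1)) · Σ_k (x_{k,i} - mean_i) · (x_{k,j} - mean_j), with n-1 = 3:
  s[X_1,X_1] = ((-2.25)·(-2.25) + (-2.25)·(-2.25) + (1.75)·(1.75) + (2.75)·(2.75)) / 3 = 20.75/3 = 6.9167
  s[X_1,X_2] = ((-2.25)·(-0.5) + (-2.25)·(-1.5) + (1.75)·(2.5) + (2.75)·(-0.5)) / 3 = 7.5/3 = 2.5
  s[X_2,X_2] = ((-0.5)·(-0.5) + (-1.5)·(-1.5) + (2.5)·(2.5) + (-0.5)·(-0.5)) / 3 = 9/3 = 3
  Sample standard deviations s_i = √(s[i,i]):
  s(X_1) = √(6.9167) = 2.63
  s(X_2) = √(3) = 1.7321

Step 3 — r_{ij} = s_{ij} / (s_i · s_j):
  r[X_1,X_1] = 1 (diagonal).
  r[X_1,X_2] = 2.5 / (2.63 · 1.7321) = 2.5 / 4.5552 = 0.5488
  r[X_2,X_2] = 1 (diagonal).

R is symmetric with unit diagonal. Assembling:

R = [[1, 0.5488],
 [0.5488, 1]]


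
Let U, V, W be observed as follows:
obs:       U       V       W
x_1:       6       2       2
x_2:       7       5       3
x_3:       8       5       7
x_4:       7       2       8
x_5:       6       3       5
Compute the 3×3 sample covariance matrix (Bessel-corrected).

Step 1 — column means:
  mean(U) = (6 + 7 + 8 + 7 + 6) / 5 = 34/5 = 6.8
  mean(V) = (2 + 5 + 5 + 2 + 3) / 5 = 17/5 = 3.4
  mean(W) = (2 + 3 + 7 + 8 + 5) / 5 = 25/5 = 5

Step 2 — sample covariance S[i,j] = (1/(n-1)) · Σ_k (x_{k,i} - mean_i) · (x_{k,j} - mean_j), with n-1 = 4.
  S[U,U] = ((-0.8)·(-0.8) + (0.2)·(0.2) + (1.2)·(1.2) + (0.2)·(0.2) + (-0.8)·(-0.8)) / 4 = 2.8/4 = 0.7
  S[U,V] = ((-0.8)·(-1.4) + (0.2)·(1.6) + (1.2)·(1.6) + (0.2)·(-1.4) + (-0.8)·(-0.4)) / 4 = 3.4/4 = 0.85
  S[U,W] = ((-0.8)·(-3) + (0.2)·(-2) + (1.2)·(2) + (0.2)·(3) + (-0.8)·(0)) / 4 = 5/4 = 1.25
  S[V,V] = ((-1.4)·(-1.4) + (1.6)·(1.6) + (1.6)·(1.6) + (-1.4)·(-1.4) + (-0.4)·(-0.4)) / 4 = 9.2/4 = 2.3
  S[V,W] = ((-1.4)·(-3) + (1.6)·(-2) + (1.6)·(2) + (-1.4)·(3) + (-0.4)·(0)) / 4 = 0/4 = 0
  S[W,W] = ((-3)·(-3) + (-2)·(-2) + (2)·(2) + (3)·(3) + (0)·(0)) / 4 = 26/4 = 6.5

S is symmetric (S[j,i] = S[i,j]). Assembling:

S = [[0.7, 0.85, 1.25],
 [0.85, 2.3, 0],
 [1.25, 0, 6.5]]


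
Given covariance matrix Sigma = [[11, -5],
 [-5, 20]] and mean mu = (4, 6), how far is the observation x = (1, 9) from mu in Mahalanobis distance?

Step 1 — centre the observation: (x - mu) = (-3, 3).

Step 2 — invert Sigma. det(Sigma) = 11·20 - (-5)² = 195.
  Sigma^{-1} = (1/det) · [[d, -b], [-b, a]] = [[0.1026, 0.0256],
 [0.0256, 0.0564]].

Step 3 — form the quadratic (x - mu)^T · Sigma^{-1} · (x - mu):
  Sigma^{-1} · (x - mu) = (-0.2308, 0.0923).
  (x - mu)^T · [Sigma^{-1} · (x - mu)] = (-3)·(-0.2308) + (3)·(0.0923) = 0.9692.

Step 4 — take square root: d = √(0.9692) ≈ 0.9845.

d(x, mu) = √(0.9692) ≈ 0.9845


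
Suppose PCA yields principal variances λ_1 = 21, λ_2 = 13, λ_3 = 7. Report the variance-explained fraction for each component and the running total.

Step 1 — total variance = trace(Sigma) = Σ λ_i = 21 + 13 + 7 = 41.

Step 2 — fraction explained by component i = λ_i / Σ λ:
  PC1: 21/41 = 0.5122
  PC2: 13/41 = 0.3171
  PC3: 7/41 = 0.1707

Step 3 — cumulative fraction after k components = (λ_1 + ... + λ_k) / Σ λ:
  k = 1: 21/41 = 0.5122
  k = 2: (21 + 13)/41 = 34/41 = 0.8293
  k = 3: (21 + 13 + 7)/41 = 41/41 = 1

Summary (fraction, with percent):

explained: PC1 0.5122 (51.22%), PC2 0.3171 (31.71%), PC3 0.1707 (17.07%);  cumulative: 0.5122, 0.8293, 1


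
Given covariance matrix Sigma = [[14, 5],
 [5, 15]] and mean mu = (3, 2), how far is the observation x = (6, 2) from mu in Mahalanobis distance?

Step 1 — centre the observation: (x - mu) = (3, 0).

Step 2 — invert Sigma. det(Sigma) = 14·15 - (5)² = 185.
  Sigma^{-1} = (1/det) · [[d, -b], [-b, a]] = [[0.0811, -0.027],
 [-0.027, 0.0757]].

Step 3 — form the quadratic (x - mu)^T · Sigma^{-1} · (x - mu):
  Sigma^{-1} · (x - mu) = (0.2432, -0.0811).
  (x - mu)^T · [Sigma^{-1} · (x - mu)] = (3)·(0.2432) + (0)·(-0.0811) = 0.7297.

Step 4 — take square root: d = √(0.7297) ≈ 0.8542.

d(x, mu) = √(0.7297) ≈ 0.8542


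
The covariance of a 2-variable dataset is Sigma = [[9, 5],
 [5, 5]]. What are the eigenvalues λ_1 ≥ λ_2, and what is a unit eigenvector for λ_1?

Step 1 — characteristic polynomial of 2×2 Sigma:
  det(Sigma - λI) = λ² - trace · λ + det = 0.
  trace = 9 + 5 = 14, det = 9·5 - (5)² = 20.
Step 2 — discriminant:
  Δ = trace² - 4·det = 196 - 80 = 116.
Step 3 — eigenvalues:
  λ = (trace ± √Δ)/2 = (14 ± 10.7703)/2,
  λ_1 = 12.3852,  λ_2 = 1.6148.

Step 4 — unit eigenvector for λ_1: solve (Sigma - λ_1 I)v = 0. First row:
  (9 - 12.3852)·v_x + (5)·v_y = 0, i.e. (-3.3852)·v_x + (5)·v_y = 0,
  so v ∝ (b, λ_1 - a) = (5, 3.3852) = u.
  ||u|| = √((5)² + (3.3852)²) = √(36.4593) ≈ 6.0382,
  v_1 = u/||u|| ≈ (0.8281, 0.5606) (||v_1|| = 1).

λ_1 = 12.3852,  λ_2 = 1.6148;  v_1 ≈ (0.8281, 0.5606)


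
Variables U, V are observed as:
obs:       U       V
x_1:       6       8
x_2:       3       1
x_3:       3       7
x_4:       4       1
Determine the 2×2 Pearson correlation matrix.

Step 1 — column means:
  mean(U) = (6 + 3 + 3 + 4) / 4 = 16/4 = 4
  mean(V) = (8 + 1 + 7 + 1) / 4 = 17/4 = 4.25

Step 2 — sample variances and covariances s[i,j] = (1/(n-1)) · Σ_k (x_{k,i} - mean_i) · (x_{k,j} - mean_j), with n-1 = 3:
  s[U,U] = ((2)·(2) + (-1)·(-1) + (-1)·(-1) + (0)·(0)) / 3 = 6/3 = 2
  s[U,V] = ((2)·(3.75) + (-1)·(-3.25) + (-1)·(2.75) + (0)·(-3.25)) / 3 = 8/3 = 2.6667
  s[V,V] = ((3.75)·(3.75) + (-3.25)·(-3.25) + (2.75)·(2.75) + (-3.25)·(-3.25)) / 3 = 42.75/3 = 14.25
  Sample standard deviations s_i = √(s[i,i]):
  s(U) = √(2) = 1.4142
  s(V) = √(14.25) = 3.7749

Step 3 — r_{ij} = s_{ij} / (s_i · s_j):
  r[U,U] = 1 (diagonal).
  r[U,V] = 2.6667 / (1.4142 · 3.7749) = 2.6667 / 5.3385 = 0.4995
  r[V,V] = 1 (diagonal).

R is symmetric with unit diagonal. Assembling:

R = [[1, 0.4995],
 [0.4995, 1]]


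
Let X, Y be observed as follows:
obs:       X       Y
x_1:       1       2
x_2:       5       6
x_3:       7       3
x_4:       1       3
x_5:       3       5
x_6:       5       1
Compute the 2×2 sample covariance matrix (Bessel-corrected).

Step 1 — column means:
  mean(X) = (1 + 5 + 7 + 1 + 3 + 5) / 6 = 22/6 = 3.6667
  mean(Y) = (2 + 6 + 3 + 3 + 5 + 1) / 6 = 20/6 = 3.3333

Step 2 — sample covariance S[i,j] = (1/(n-1)) · Σ_k (x_{k,i} - mean_i) · (x_{k,j} - mean_j), with n-1 = 5.
  S[X,X] = ((-2.6667)·(-2.6667) + (1.3333)·(1.3333) + (3.3333)·(3.3333) + (-2.6667)·(-2.6667) + (-0.6667)·(-0.6667) + (1.3333)·(1.3333)) / 5 = 29.3333/5 = 5.8667
  S[X,Y] = ((-2.6667)·(-1.3333) + (1.3333)·(2.6667) + (3.3333)·(-0.3333) + (-2.6667)·(-0.3333) + (-0.6667)·(1.6667) + (1.3333)·(-2.3333)) / 5 = 2.6667/5 = 0.5333
  S[Y,Y] = ((-1.3333)·(-1.3333) + (2.6667)·(2.6667) + (-0.3333)·(-0.3333) + (-0.3333)·(-0.3333) + (1.6667)·(1.6667) + (-2.3333)·(-2.3333)) / 5 = 17.3333/5 = 3.4667

S is symmetric (S[j,i] = S[i,j]). Assembling:

S = [[5.8667, 0.5333],
 [0.5333, 3.4667]]


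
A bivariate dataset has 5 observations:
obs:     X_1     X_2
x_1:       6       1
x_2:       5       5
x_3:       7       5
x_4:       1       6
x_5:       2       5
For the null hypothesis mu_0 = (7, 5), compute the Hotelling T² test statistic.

Step 1 — sample mean vector:
  mean(X_1) = (6 + 5 + 7 + 1 + 2) / 5 = 21/5 = 4.2
  mean(X_2) = (1 + 5 + 5 + 6 + 5) / 5 = 22/5 = 4.4
  x̄ = (4.2, 4.4),  deviation x̄ - mu_0 = (4.2, 4.4) - (7, 5) = (-2.8, -0.6).

Step 2 — sample covariance matrix, S[i,j] = (1/(n-1)) · Σ_k (x_{k,i} - mean_i) · (x_{k,j} - mean_j), divisor n-1 = 4:
  S[X_1,X_1] = ((1.8)·(1.8) + (0.8)·(0.8) + (2.8)·(2.8) + (-3.2)·(-3.2) + (-2.2)·(-2.2)) / 4 = 26.8/4 = 6.7
  S[X_1,X_2] = ((1.8)·(-3.4) + (0.8)·(0.6) + (2.8)·(0.6) + (-3.2)·(1.6) + (-2.2)·(0.6)) / 4 = -10.4/4 = -2.6
  S[X_2,X_2] = ((-3.4)·(-3.4) + (0.6)·(0.6) + (0.6)·(0.6) + (1.6)·(1.6) + (0.6)·(0.6)) / 4 = 15.2/4 = 3.8
  S = [[6.7, -2.6],
 [-2.6, 3.8]].

Step 3 — invert S. det(S) = 6.7·3.8 - (-2.6)² = 18.7.
  S^{-1} = (1/det) · [[d, -b], [-b, a]] = [[0.2032, 0.139],
 [0.139, 0.3583]].

Step 4 — quadratic form (x̄ - mu_0)^T · S^{-1} · (x̄ - mu_0):
  S^{-1} · (x̄ - mu_0) = (-0.6524, -0.6043),
  (x̄ - mu_0)^T · [...] = (-2.8)·(-0.6524) + (-0.6)·(-0.6043) = 2.1893.

Step 5 — scale by n: T² = 5 · 2.1893 = 10.9465.

T² ≈ 10.9465


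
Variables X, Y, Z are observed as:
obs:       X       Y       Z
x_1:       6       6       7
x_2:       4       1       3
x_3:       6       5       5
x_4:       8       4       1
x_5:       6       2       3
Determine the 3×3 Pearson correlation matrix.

Step 1 — column means:
  mean(X) = (6 + 4 + 6 + 8 + 6) / 5 = 30/5 = 6
  mean(Y) = (6 + 1 + 5 + 4 + 2) / 5 = 18/5 = 3.6
  mean(Z) = (7 + 3 + 5 + 1 + 3) / 5 = 19/5 = 3.8

Step 2 — sample variances and covariances s[i,j] = (1/(n-1)) · Σ_k (x_{k,i} - mean_i) · (x_{k,j} - mean_j), with n-1 = 4:
  s[X,X] = ((0)·(0) + (-2)·(-2) + (0)·(0) + (2)·(2) + (0)·(0)) / 4 = 8/4 = 2
  s[X,Y] = ((0)·(2.4) + (-2)·(-2.6) + (0)·(1.4) + (2)·(0.4) + (0)·(-1.6)) / 4 = 6/4 = 1.5
  s[X,Z] = ((0)·(3.2) + (-2)·(-0.8) + (0)·(1.2) + (2)·(-2.8) + (0)·(-0.8)) / 4 = -4/4 = -1
  s[Y,Y] = ((2.4)·(2.4) + (-2.6)·(-2.6) + (1.4)·(1.4) + (0.4)·(0.4) + (-1.6)·(-1.6)) / 4 = 17.2/4 = 4.3
  s[Y,Z] = ((2.4)·(3.2) + (-2.6)·(-0.8) + (1.4)·(1.2) + (0.4)·(-2.8) + (-1.6)·(-0.8)) / 4 = 11.6/4 = 2.9
  s[Z,Z] = ((3.2)·(3.2) + (-0.8)·(-0.8) + (1.2)·(1.2) + (-2.8)·(-2.8) + (-0.8)·(-0.8)) / 4 = 20.8/4 = 5.2
  Sample standard deviations s_i = √(s[i,i]):
  s(X) = √(2) = 1.4142
  s(Y) = √(4.3) = 2.0736
  s(Z) = √(5.2) = 2.2804

Step 3 — r_{ij} = s_{ij} / (s_i · s_j):
  r[X,X] = 1 (diagonal).
  r[X,Y] = 1.5 / (1.4142 · 2.0736) = 1.5 / 2.9326 = 0.5115
  r[X,Z] = -1 / (1.4142 · 2.2804) = -1 / 3.2249 = -0.3101
  r[Y,Y] = 1 (diagonal).
  r[Y,Z] = 2.9 / (2.0736 · 2.2804) = 2.9 / 4.7286 = 0.6133
  r[Z,Z] = 1 (diagonal).

R is symmetric with unit diagonal. Assembling:

R = [[1, 0.5115, -0.3101],
 [0.5115, 1, 0.6133],
 [-0.3101, 0.6133, 1]]


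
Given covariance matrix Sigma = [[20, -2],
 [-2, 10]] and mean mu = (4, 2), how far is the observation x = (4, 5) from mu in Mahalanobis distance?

Step 1 — centre the observation: (x - mu) = (0, 3).

Step 2 — invert Sigma. det(Sigma) = 20·10 - (-2)² = 196.
  Sigma^{-1} = (1/det) · [[d, -b], [-b, a]] = [[0.051, 0.0102],
 [0.0102, 0.102]].

Step 3 — form the quadratic (x - mu)^T · Sigma^{-1} · (x - mu):
  Sigma^{-1} · (x - mu) = (0.0306, 0.3061).
  (x - mu)^T · [Sigma^{-1} · (x - mu)] = (0)·(0.0306) + (3)·(0.3061) = 0.9184.

Step 4 — take square root: d = √(0.9184) ≈ 0.9583.

d(x, mu) = √(0.9184) ≈ 0.9583


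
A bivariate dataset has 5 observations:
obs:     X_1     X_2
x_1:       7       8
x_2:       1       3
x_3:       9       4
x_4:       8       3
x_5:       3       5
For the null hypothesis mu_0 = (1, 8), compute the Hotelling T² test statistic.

Step 1 — sample mean vector:
  mean(X_1) = (7 + 1 + 9 + 8 + 3) / 5 = 28/5 = 5.6
  mean(X_2) = (8 + 3 + 4 + 3 + 5) / 5 = 23/5 = 4.6
  x̄ = (5.6, 4.6),  deviation x̄ - mu_0 = (5.6, 4.6) - (1, 8) = (4.6, -3.4).

Step 2 — sample covariance matrix, S[i,j] = (1/(n-1)) · Σ_k (x_{k,i} - mean_i) · (x_{k,j} - mean_j), divisor n-1 = 4:
  S[X_1,X_1] = ((1.4)·(1.4) + (-4.6)·(-4.6) + (3.4)·(3.4) + (2.4)·(2.4) + (-2.6)·(-2.6)) / 4 = 47.2/4 = 11.8
  S[X_1,X_2] = ((1.4)·(3.4) + (-4.6)·(-1.6) + (3.4)·(-0.6) + (2.4)·(-1.6) + (-2.6)·(0.4)) / 4 = 5.2/4 = 1.3
  S[X_2,X_2] = ((3.4)·(3.4) + (-1.6)·(-1.6) + (-0.6)·(-0.6) + (-1.6)·(-1.6) + (0.4)·(0.4)) / 4 = 17.2/4 = 4.3
  S = [[11.8, 1.3],
 [1.3, 4.3]].

Step 3 — invert S. det(S) = 11.8·4.3 - (1.3)² = 49.05.
  S^{-1} = (1/det) · [[d, -b], [-b, a]] = [[0.0877, -0.0265],
 [-0.0265, 0.2406]].

Step 4 — quadratic form (x̄ - mu_0)^T · S^{-1} · (x̄ - mu_0):
  S^{-1} · (x̄ - mu_0) = (0.4934, -0.9399),
  (x̄ - mu_0)^T · [...] = (4.6)·(0.4934) + (-3.4)·(-0.9399) = 5.465.

Step 5 — scale by n: T² = 5 · 5.465 = 27.3252.

T² ≈ 27.3252


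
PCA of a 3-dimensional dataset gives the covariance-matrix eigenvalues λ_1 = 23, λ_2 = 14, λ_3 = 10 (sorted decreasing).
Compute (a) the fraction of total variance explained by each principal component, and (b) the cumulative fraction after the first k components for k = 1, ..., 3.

Step 1 — total variance = trace(Sigma) = Σ λ_i = 23 + 14 + 10 = 47.

Step 2 — fraction explained by component i = λ_i / Σ λ:
  PC1: 23/47 = 0.4894
  PC2: 14/47 = 0.2979
  PC3: 10/47 = 0.2128

Step 3 — cumulative fraction after k components = (λ_1 + ... + λ_k) / Σ λ:
  k = 1: 23/47 = 0.4894
  k = 2: (23 + 14)/47 = 37/47 = 0.7872
  k = 3: (23 + 14 + 10)/47 = 47/47 = 1

Summary (fraction, with percent):

explained: PC1 0.4894 (48.94%), PC2 0.2979 (29.79%), PC3 0.2128 (21.28%);  cumulative: 0.4894, 0.7872, 1


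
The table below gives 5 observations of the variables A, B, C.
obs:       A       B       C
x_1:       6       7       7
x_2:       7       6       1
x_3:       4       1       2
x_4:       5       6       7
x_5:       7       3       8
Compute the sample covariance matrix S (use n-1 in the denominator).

Step 1 — column means:
  mean(A) = (6 + 7 + 4 + 5 + 7) / 5 = 29/5 = 5.8
  mean(B) = (7 + 6 + 1 + 6 + 3) / 5 = 23/5 = 4.6
  mean(C) = (7 + 1 + 2 + 7 + 8) / 5 = 25/5 = 5

Step 2 — sample covariance S[i,j] = (1/(n-1)) · Σ_k (x_{k,i} - mean_i) · (x_{k,j} - mean_j), with n-1 = 4.
  S[A,A] = ((0.2)·(0.2) + (1.2)·(1.2) + (-1.8)·(-1.8) + (-0.8)·(-0.8) + (1.2)·(1.2)) / 4 = 6.8/4 = 1.7
  S[A,B] = ((0.2)·(2.4) + (1.2)·(1.4) + (-1.8)·(-3.6) + (-0.8)·(1.4) + (1.2)·(-1.6)) / 4 = 5.6/4 = 1.4
  S[A,C] = ((0.2)·(2) + (1.2)·(-4) + (-1.8)·(-3) + (-0.8)·(2) + (1.2)·(3)) / 4 = 3/4 = 0.75
  S[B,B] = ((2.4)·(2.4) + (1.4)·(1.4) + (-3.6)·(-3.6) + (1.4)·(1.4) + (-1.6)·(-1.6)) / 4 = 25.2/4 = 6.3
  S[B,C] = ((2.4)·(2) + (1.4)·(-4) + (-3.6)·(-3) + (1.4)·(2) + (-1.6)·(3)) / 4 = 8/4 = 2
  S[C,C] = ((2)·(2) + (-4)·(-4) + (-3)·(-3) + (2)·(2) + (3)·(3)) / 4 = 42/4 = 10.5

S is symmetric (S[j,i] = S[i,j]). Assembling:

S = [[1.7, 1.4, 0.75],
 [1.4, 6.3, 2],
 [0.75, 2, 10.5]]
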